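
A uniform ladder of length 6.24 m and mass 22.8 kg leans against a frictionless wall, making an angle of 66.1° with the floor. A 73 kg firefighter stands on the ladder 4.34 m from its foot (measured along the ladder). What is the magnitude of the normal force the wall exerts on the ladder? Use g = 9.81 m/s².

Take moments about the foot of the ladder.
Ladder weight 22.8×9.81 = 223.7 N acts at 3.12 m along the ladder; its horizontal arm is 3.12·cos66.1° = 1.264 m → τ = 282.8 N·m clockwise.
Firefighter: 73×9.81 = 716.1 N at 4.34 m → arm 1.758 m → τ = 1259 N·m clockwise.
Wall normal N acts horizontally at the top; its moment arm is the height L sinθ = 6.24·sin66.1° = 5.705 m, counterclockwise.
Στ = 0 ⇒ N × 5.705 = 1542 ⇒ N = 270 N.

N_wall ≈ 270 N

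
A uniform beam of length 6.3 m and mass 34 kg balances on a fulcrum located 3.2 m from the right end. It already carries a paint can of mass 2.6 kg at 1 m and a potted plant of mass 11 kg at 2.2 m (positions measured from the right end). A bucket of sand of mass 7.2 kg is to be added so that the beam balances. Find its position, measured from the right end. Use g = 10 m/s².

Choose the fulcrum (at 3.2 m from the right end) as the axis so the support reaction has zero arm there.
Beam weight: 34 × 10 = 340 N down at 3.15 m → arm 0.05 m, τ = 340 × 0.05 = 17 N·m clockwise.
Paint can: 2.6 × 10 = 26 N down at 1 m → arm 2.2 m, τ = 26 × 2.2 = 57.2 N·m clockwise.
Potted plant: 11 × 10 = 110 N down at 2.2 m → arm 1 m, τ = 110 × 1 = 110 N·m clockwise.
Net moment of existing loads = 184.2 N·m clockwise.
The bucket of sand weighs 7.2 × 10 = 72 N and must supply an equal counterclockwise moment, so its lever arm about the fulcrum is 184.2 / 72 = 2.56 m.
That puts it at 3.2 + 2.56 = 5.76 m from the right end.

x ≈ 5.76 m from the right end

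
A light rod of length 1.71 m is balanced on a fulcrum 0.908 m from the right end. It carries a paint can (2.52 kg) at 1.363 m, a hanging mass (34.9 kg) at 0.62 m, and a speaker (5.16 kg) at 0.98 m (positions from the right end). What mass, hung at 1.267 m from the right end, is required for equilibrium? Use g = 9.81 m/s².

Taking torques about the fulcrum (at 0.908 m from the right end):
Paint can: 2.52 × 9.81 = 24.72 N down at 1.363 m → arm 0.455 m, τ = 24.72 × 0.455 = 11.25 N·m counterclockwise.
Hanging mass: 34.9 × 9.81 = 342.4 N down at 0.62 m → arm 0.288 m, τ = 342.4 × 0.288 = 98.61 N·m clockwise.
Speaker: 5.16 × 9.81 = 50.62 N down at 0.98 m → arm 0.072 m, τ = 50.62 × 0.072 = 3.645 N·m counterclockwise.
Net moment of known loads = 83.72 N·m clockwise.
An unknown mass m at 1.267 m has arm 0.359 m; its moment is m·g·0.359 counterclockwise.
Balancing moments: m × 9.81 × 0.359 = 83.72, giving m = 83.72 / (9.81 × 0.359) = 23.8 kg.

m ≈ 23.8 kg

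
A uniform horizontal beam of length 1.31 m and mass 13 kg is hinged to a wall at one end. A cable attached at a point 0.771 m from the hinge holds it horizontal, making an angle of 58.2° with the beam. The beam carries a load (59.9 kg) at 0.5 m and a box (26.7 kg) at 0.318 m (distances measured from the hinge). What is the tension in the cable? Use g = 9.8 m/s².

About the hinge:
Beam weight: 13 × 9.8 = 127.4 N down at 0.655 m → arm 0.655 m, τ = 127.4 × 0.655 = 83.45 N·m clockwise.
Load: 59.9 × 9.8 = 587 N down at 0.5 m → arm 0.5 m, τ = 587 × 0.5 = 293.5 N·m clockwise.
Box: 26.7 × 9.8 = 261.7 N down at 0.318 m → arm 0.318 m, τ = 261.7 × 0.318 = 83.22 N·m clockwise.
Total clockwise load moment = 460.2 N·m.
The cable tension T acts at 0.771 m; only its component perpendicular to the beam, T sinθ, produces torque. sin 58.2° = 0.8499.
For rotational equilibrium, T × 0.771 × 0.8499 = 460.2, so T = 460.2 / 0.6553 = 702 N.

T ≈ 702 N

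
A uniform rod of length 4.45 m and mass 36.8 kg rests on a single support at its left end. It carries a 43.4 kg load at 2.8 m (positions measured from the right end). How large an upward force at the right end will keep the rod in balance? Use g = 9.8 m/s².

F ≈ 338 N

Take moments about the left end.
Beam weight: 36.8 × 9.8 = 360.6 N down at 2.225 m → arm 2.225 m, τ = 360.6 × 2.225 = 802.3 N·m clockwise.
Load: 43.4 × 9.8 = 425.3 N down at 2.8 m → arm 1.65 m, τ = 425.3 × 1.65 = 701.7 N·m clockwise.
Net moment of the loads = 1504 N·m clockwise.
The upward force F acts at the right end, arm 4.45 m, giving F × 4.45 counterclockwise.
Balancing moments: F × 4.45 = 1504, giving F = 1504 / 4.45 = 338 N.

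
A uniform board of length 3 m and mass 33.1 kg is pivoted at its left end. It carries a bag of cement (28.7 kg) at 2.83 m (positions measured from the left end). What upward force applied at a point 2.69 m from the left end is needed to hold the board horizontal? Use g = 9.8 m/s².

About the left end:
Beam weight: 33.1 × 9.8 = 324.4 N down at 1.5 m → arm 1.5 m, τ = 324.4 × 1.5 = 486.6 N·m clockwise.
Bag of cement: 28.7 × 9.8 = 281.3 N down at 2.83 m → arm 2.83 m, τ = 281.3 × 2.83 = 796.1 N·m clockwise.
Net moment of the loads = 1283 N·m clockwise.
The upward force F acts at a point 2.69 m from the left end, arm 2.69 m, giving F × 2.69 counterclockwise.
Setting net torque to zero: F × 2.69 = 1283 → F = 1283 / 2.69 = 477 N.

F ≈ 477 N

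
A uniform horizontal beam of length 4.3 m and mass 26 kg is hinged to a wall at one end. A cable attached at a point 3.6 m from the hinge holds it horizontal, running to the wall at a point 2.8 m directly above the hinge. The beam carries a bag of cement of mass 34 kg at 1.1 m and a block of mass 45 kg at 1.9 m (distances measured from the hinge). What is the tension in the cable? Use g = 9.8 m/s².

Sum moments about the hinge (the unknown hinge reaction has zero arm there).
Beam weight: 26 × 9.8 = 254.8 N down at 2.15 m → arm 2.15 m, τ = 254.8 × 2.15 = 547.8 N·m clockwise.
Bag of cement: 34 × 9.8 = 333.2 N down at 1.1 m → arm 1.1 m, τ = 333.2 × 1.1 = 366.5 N·m clockwise.
Block: 45 × 9.8 = 441 N down at 1.9 m → arm 1.9 m, τ = 441 × 1.9 = 837.9 N·m clockwise.
Total clockwise load moment = 1752 N·m.
The cable tension T acts at 3.6 m; only its component perpendicular to the beam, T sinθ, produces torque. sinθ = h/√(h²+d²) = 2.8/√(2.8²+3.6²) = 0.6139.
Στ = 0 ⇒ T × 3.6 × 0.6139 = 1752 ⇒ T = 1752 / 2.21 = 793 N.

T ≈ 793 N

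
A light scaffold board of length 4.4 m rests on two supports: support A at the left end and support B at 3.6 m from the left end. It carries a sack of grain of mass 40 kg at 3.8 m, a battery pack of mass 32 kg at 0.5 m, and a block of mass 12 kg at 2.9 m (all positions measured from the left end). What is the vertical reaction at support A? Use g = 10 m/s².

R_A ≈ 277 N

About support B:
Sack of grain: 40 × 10 = 400 N down at 3.8 m → arm 0.2 m, τ = 400 × 0.2 = 80 N·m clockwise.
Battery pack: 32 × 10 = 320 N down at 0.5 m → arm 3.1 m, τ = 320 × 3.1 = 992 N·m counterclockwise.
Block: 12 × 10 = 120 N down at 2.9 m → arm 0.7 m, τ = 120 × 0.7 = 84 N·m counterclockwise.
Net load moment about support B = 996 N·m counterclockwise.
Reaction R at support A is upward at 0 m, arm 3.6 m → moment R × 3.6 clockwise.
Balancing moments: R × 3.6 = 996, giving R = 277 N.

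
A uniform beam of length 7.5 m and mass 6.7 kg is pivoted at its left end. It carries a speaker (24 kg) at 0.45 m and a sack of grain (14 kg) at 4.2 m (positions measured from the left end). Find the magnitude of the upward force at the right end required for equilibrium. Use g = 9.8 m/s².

F ≈ 124 N

Sum moments about the left end (the unknown pivot reaction has zero arm there).
Beam weight: 6.7 × 9.8 = 65.66 N down at 3.75 m → arm 3.75 m, τ = 65.66 × 3.75 = 246.2 N·m clockwise.
Speaker: 24 × 9.8 = 235.2 N down at 0.45 m → arm 0.45 m, τ = 235.2 × 0.45 = 105.8 N·m clockwise.
Sack of grain: 14 × 9.8 = 137.2 N down at 4.2 m → arm 4.2 m, τ = 137.2 × 4.2 = 576.2 N·m clockwise.
Net moment of the loads = 928.2 N·m clockwise.
The upward force F acts at the right end, arm 7.5 m, giving F × 7.5 counterclockwise.
Balancing moments: F × 7.5 = 928.2, giving F = 928.2 / 7.5 = 124 N.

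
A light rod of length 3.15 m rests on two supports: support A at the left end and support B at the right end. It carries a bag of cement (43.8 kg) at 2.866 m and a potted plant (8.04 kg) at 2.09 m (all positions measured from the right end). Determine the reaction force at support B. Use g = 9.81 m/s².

R_B ≈ 65.3 N

Take moments about support A.
Bag of cement: 43.8 × 9.81 = 429.7 N down at 2.866 m → arm 0.284 m, τ = 429.7 × 0.284 = 122 N·m clockwise.
Potted plant: 8.04 × 9.81 = 78.87 N down at 2.09 m → arm 1.06 m, τ = 78.87 × 1.06 = 83.6 N·m clockwise.
Net load moment about support A = 205.6 N·m clockwise.
Reaction R at support B is upward at 0 m, arm 3.15 m → moment R × 3.15 counterclockwise.
Στ = 0 ⇒ R × 3.15 = 205.6 ⇒ R = 65.3 N.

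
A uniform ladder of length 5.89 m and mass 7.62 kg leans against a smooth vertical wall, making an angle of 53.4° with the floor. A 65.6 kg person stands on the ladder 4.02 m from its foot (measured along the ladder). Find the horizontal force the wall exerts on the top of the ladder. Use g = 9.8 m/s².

Taking torques about the foot of the ladder:
Ladder weight 7.62×9.8 = 74.68 N acts at 2.945 m along the ladder; its horizontal arm is 2.945·cos53.4° = 1.756 m → τ = 131.1 N·m clockwise.
Person: 65.6×9.8 = 642.9 N at 4.02 m → arm 2.397 m → τ = 1541 N·m clockwise.
Wall normal N acts horizontally at the top; its moment arm is the height L sinθ = 5.89·sin53.4° = 4.729 m, counterclockwise.
Balancing moments: N × 4.729 = 1672, giving N = 354 N.

N_wall ≈ 354 N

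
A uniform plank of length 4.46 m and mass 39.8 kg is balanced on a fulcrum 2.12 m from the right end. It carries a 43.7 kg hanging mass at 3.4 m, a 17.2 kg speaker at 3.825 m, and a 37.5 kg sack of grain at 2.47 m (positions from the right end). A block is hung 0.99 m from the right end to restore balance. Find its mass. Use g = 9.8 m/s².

m ≈ 90.9 kg

Take moments about the fulcrum (at 2.12 m from the right end).
Beam weight: 39.8 × 9.8 = 390 N down at 2.23 m → arm 0.11 m, τ = 390 × 0.11 = 42.9 N·m counterclockwise.
Hanging mass: 43.7 × 9.8 = 428.3 N down at 3.4 m → arm 1.28 m, τ = 428.3 × 1.28 = 548.2 N·m counterclockwise.
Speaker: 17.2 × 9.8 = 168.6 N down at 3.825 m → arm 1.705 m, τ = 168.6 × 1.705 = 287.5 N·m counterclockwise.
Sack of grain: 37.5 × 9.8 = 367.5 N down at 2.47 m → arm 0.35 m, τ = 367.5 × 0.35 = 128.6 N·m counterclockwise.
Net moment of known loads = 1007 N·m counterclockwise.
An unknown mass m at 0.99 m has arm 1.13 m; its moment is m·g·1.13 clockwise.
Balancing moments: m × 9.8 × 1.13 = 1007, giving m = 1007 / (9.8 × 1.13) = 90.9 kg.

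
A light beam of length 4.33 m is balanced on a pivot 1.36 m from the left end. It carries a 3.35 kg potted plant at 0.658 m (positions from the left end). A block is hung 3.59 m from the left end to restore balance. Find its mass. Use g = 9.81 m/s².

Choose the pivot (at 1.36 m from the left end) as the axis so the support reaction has zero arm there.
Potted plant: 3.35 × 9.81 = 32.86 N down at 0.658 m → arm 0.702 m, τ = 32.86 × 0.702 = 23.07 N·m counterclockwise.
Net moment of known loads = 23.07 N·m counterclockwise.
An unknown mass m at 3.59 m has arm 2.23 m; its moment is m·g·2.23 clockwise.
For rotational equilibrium, m × 9.81 × 2.23 = 23.07, so m = 23.07 / (9.81 × 2.23) = 1.05 kg.

m ≈ 1.05 kg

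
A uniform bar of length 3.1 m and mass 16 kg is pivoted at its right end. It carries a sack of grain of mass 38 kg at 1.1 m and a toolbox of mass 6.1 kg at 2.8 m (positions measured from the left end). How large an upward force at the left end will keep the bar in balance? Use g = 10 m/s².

About the right end:
Beam weight: 16 × 10 = 160 N down at 1.55 m → arm 1.55 m, τ = 160 × 1.55 = 248 N·m counterclockwise.
Sack of grain: 38 × 10 = 380 N down at 1.1 m → arm 2 m, τ = 380 × 2 = 760 N·m counterclockwise.
Toolbox: 6.1 × 10 = 61 N down at 2.8 m → arm 0.3 m, τ = 61 × 0.3 = 18.3 N·m counterclockwise.
Net moment of the loads = 1026 N·m counterclockwise.
The upward force F acts at the left end, arm 3.1 m, giving F × 3.1 clockwise.
Setting net torque to zero: F × 3.1 = 1026 → F = 1026 / 3.1 = 331 N.

F ≈ 331 N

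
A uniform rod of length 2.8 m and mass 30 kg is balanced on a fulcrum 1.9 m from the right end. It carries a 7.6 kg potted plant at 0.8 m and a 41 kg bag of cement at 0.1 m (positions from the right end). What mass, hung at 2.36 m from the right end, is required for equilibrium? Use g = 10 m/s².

m ≈ 211 kg

Take moments about the fulcrum (at 1.9 m from the right end).
Beam weight: 30 × 10 = 300 N down at 1.4 m → arm 0.5 m, τ = 300 × 0.5 = 150 N·m clockwise.
Potted plant: 7.6 × 10 = 76 N down at 0.8 m → arm 1.1 m, τ = 76 × 1.1 = 83.6 N·m clockwise.
Bag of cement: 41 × 10 = 410 N down at 0.1 m → arm 1.8 m, τ = 410 × 1.8 = 738 N·m clockwise.
Net moment of known loads = 971.6 N·m clockwise.
An unknown mass m at 2.36 m has arm 0.46 m; its moment is m·g·0.46 counterclockwise.
Setting net torque to zero: m × 10 × 0.46 = 971.6 → m = 971.6 / (10 × 0.46) = 211 kg.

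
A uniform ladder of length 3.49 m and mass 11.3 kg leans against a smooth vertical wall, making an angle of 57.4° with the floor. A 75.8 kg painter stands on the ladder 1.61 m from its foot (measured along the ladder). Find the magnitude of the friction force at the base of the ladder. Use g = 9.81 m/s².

f ≈ 255 N

Choose the foot of the ladder as the axis so the floor normal and friction both act there and drop out.
Ladder weight 11.3×9.81 = 110.9 N acts at 1.745 m along the ladder; its horizontal arm is 1.745·cos57.4° = 0.9402 m → τ = 104.3 N·m clockwise.
Painter: 75.8×9.81 = 743.6 N at 1.61 m → arm 0.8674 m → τ = 645 N·m clockwise.
Wall normal N acts horizontally at the top; its moment arm is the height L sinθ = 3.49·sin57.4° = 2.94 m, counterclockwise.
Στ = 0 ⇒ N × 2.94 = 749.3 ⇒ N = 255 N.
ΣFx = 0: friction at the foot balances the wall's push, so f = N_wall = 255 N.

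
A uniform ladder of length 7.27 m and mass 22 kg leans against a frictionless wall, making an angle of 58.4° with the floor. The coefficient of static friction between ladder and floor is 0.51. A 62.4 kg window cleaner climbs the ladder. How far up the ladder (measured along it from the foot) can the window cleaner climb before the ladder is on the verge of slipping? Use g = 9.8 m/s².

Sum moments about the foot of the ladder (the floor normal and friction both act there and drop out).
Ladder weight 22×9.8 = 215.6 N acts at 3.635 m along the ladder; its horizontal arm is 3.635·cos58.4° = 1.905 m → τ = 410.7 N·m clockwise.
Window cleaner weight 62.4×9.8 = 611.5 N at distance d → arm d·cos58.4° → τ = 611.5·d·0.524 clockwise.
Wall normal N at the top has arm L sinθ = 6.192 m counterclockwise, so Στ = 0 gives N·6.192 = 410.7 + 320.4·d.
ΣFy = 0 ⇒ N_floor = 827.1 N, so the maximum friction is μ_s·N_floor = 0.51×827.1 = 421.8 N. ΣFx = 0 ⇒ N_wall = f, so at the slipping point N = 421.8 N.
Substituting: 421.8×6.192 = 410.7 + 320.4·d ⇒ d = (2612 − 410.7) / 320.4 = 6.87 m.

d ≈ 6.87 m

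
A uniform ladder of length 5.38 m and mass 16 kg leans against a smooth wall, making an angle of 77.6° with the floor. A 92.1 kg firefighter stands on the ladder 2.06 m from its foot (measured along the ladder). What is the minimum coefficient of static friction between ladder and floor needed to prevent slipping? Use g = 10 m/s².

μ_min ≈ 0.088

Take moments about the foot of the ladder.
Ladder weight 16×10 = 160 N acts at 2.69 m along the ladder; its horizontal arm is 2.69·cos77.6° = 0.5776 m → τ = 92.42 N·m clockwise.
Firefighter: 92.1×10 = 921 N at 2.06 m → arm 0.4424 m → τ = 407.5 N·m clockwise.
Wall normal N acts horizontally at the top; its moment arm is the height L sinθ = 5.38·sin77.6° = 5.254 m, counterclockwise.
Balancing moments: N × 5.254 = 499.9, giving N = 95.15 N.
ΣFx = 0 ⇒ f = N_wall = 95.15 N. ΣFy = 0 ⇒ N_floor = 1081 N.
μ_min = f / N_floor = 95.15 / 1081 = 0.088.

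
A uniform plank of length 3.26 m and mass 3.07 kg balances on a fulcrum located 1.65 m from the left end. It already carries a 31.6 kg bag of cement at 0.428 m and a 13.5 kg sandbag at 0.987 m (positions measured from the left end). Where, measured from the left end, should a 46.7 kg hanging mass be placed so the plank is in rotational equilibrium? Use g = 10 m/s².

Take moments about the fulcrum (at 1.65 m from the left end).
Beam weight: 3.07 × 10 = 30.7 N down at 1.63 m → arm 0.02 m, τ = 30.7 × 0.02 = 0.614 N·m counterclockwise.
Bag of cement: 31.6 × 10 = 316 N down at 0.428 m → arm 1.222 m, τ = 316 × 1.222 = 386.2 N·m counterclockwise.
Sandbag: 13.5 × 10 = 135 N down at 0.987 m → arm 0.663 m, τ = 135 × 0.663 = 89.51 N·m counterclockwise.
Net moment of existing loads = 476.3 N·m counterclockwise.
The hanging mass weighs 46.7 × 10 = 467 N and must supply an equal clockwise moment, so its lever arm about the fulcrum is 476.3 / 467 = 1.02 m.
That puts it at 1.65 + 1.02 = 2.67 m from the left end.

x ≈ 2.67 m from the left end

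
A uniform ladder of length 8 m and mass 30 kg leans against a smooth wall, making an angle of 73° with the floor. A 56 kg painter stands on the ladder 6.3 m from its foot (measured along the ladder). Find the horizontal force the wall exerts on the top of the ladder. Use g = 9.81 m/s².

Taking torques about the foot of the ladder:
Ladder weight 30×9.81 = 294.3 N acts at 4 m along the ladder; its horizontal arm is 4·cos73° = 1.169 m → τ = 344 N·m clockwise.
Painter: 56×9.81 = 549.4 N at 6.3 m → arm 1.842 m → τ = 1012 N·m clockwise.
Wall normal N acts horizontally at the top; its moment arm is the height L sinθ = 8·sin73° = 7.65 m, counterclockwise.
For rotational equilibrium, N × 7.65 = 1356, so N = 177 N.

N_wall ≈ 177 N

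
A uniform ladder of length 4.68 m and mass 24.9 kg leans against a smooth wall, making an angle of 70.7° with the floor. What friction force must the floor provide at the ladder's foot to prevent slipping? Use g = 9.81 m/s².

f ≈ 42.8 N

Take moments about the foot of the ladder.
Ladder weight 24.9×9.81 = 244.3 N acts at 2.34 m along the ladder; its horizontal arm is 2.34·cos70.7° = 0.7734 m → τ = 188.9 N·m clockwise.
Wall normal N acts horizontally at the top; its moment arm is the height L sinθ = 4.68·sin70.7° = 4.417 m, counterclockwise.
For rotational equilibrium, N × 4.417 = 188.9, so N = 42.8 N.
ΣFx = 0: friction at the foot balances the wall's push, so f = N_wall = 42.8 N.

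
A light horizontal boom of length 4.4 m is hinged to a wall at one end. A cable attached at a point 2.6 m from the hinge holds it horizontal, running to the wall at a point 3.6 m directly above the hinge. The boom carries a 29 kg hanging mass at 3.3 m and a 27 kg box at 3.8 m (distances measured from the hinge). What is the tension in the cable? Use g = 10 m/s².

Sum moments about the hinge (the unknown hinge reaction has zero arm there).
Hanging mass: 29 × 10 = 290 N down at 3.3 m → arm 3.3 m, τ = 290 × 3.3 = 957 N·m clockwise.
Box: 27 × 10 = 270 N down at 3.8 m → arm 3.8 m, τ = 270 × 3.8 = 1026 N·m clockwise.
Total clockwise load moment = 1983 N·m.
The cable tension T acts at 2.6 m; only its component perpendicular to the boom, T sinθ, produces torque. sinθ = h/√(h²+d²) = 3.6/√(3.6²+2.6²) = 0.8107.
Στ = 0 ⇒ T × 2.6 × 0.8107 = 1983 ⇒ T = 1983 / 2.108 = 941 N.

T ≈ 941 N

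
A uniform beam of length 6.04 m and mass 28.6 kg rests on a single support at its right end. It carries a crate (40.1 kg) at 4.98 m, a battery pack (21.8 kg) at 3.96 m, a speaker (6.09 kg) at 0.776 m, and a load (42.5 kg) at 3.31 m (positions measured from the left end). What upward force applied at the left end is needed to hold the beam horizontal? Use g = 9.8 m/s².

Take moments about the right end.
Beam weight: 28.6 × 9.8 = 280.3 N down at 3.02 m → arm 3.02 m, τ = 280.3 × 3.02 = 846.5 N·m counterclockwise.
Crate: 40.1 × 9.8 = 393 N down at 4.98 m → arm 1.06 m, τ = 393 × 1.06 = 416.6 N·m counterclockwise.
Battery pack: 21.8 × 9.8 = 213.6 N down at 3.96 m → arm 2.08 m, τ = 213.6 × 2.08 = 444.3 N·m counterclockwise.
Speaker: 6.09 × 9.8 = 59.68 N down at 0.776 m → arm 5.264 m, τ = 59.68 × 5.264 = 314.2 N·m counterclockwise.
Load: 42.5 × 9.8 = 416.5 N down at 3.31 m → arm 2.73 m, τ = 416.5 × 2.73 = 1137 N·m counterclockwise.
Net moment of the loads = 3159 N·m counterclockwise.
The upward force F acts at the left end, arm 6.04 m, giving F × 6.04 clockwise.
Setting net torque to zero: F × 6.04 = 3159 → F = 3159 / 6.04 = 523 N.

F ≈ 523 N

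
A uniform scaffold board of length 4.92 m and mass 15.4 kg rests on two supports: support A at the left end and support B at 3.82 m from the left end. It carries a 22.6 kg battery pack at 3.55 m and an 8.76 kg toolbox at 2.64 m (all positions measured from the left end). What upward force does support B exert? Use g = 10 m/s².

R_B ≈ 370 N

About support A:
Beam weight: 15.4 × 10 = 154 N down at 2.46 m → arm 2.46 m, τ = 154 × 2.46 = 378.8 N·m clockwise.
Battery pack: 22.6 × 10 = 226 N down at 3.55 m → arm 3.55 m, τ = 226 × 3.55 = 802.3 N·m clockwise.
Toolbox: 8.76 × 10 = 87.6 N down at 2.64 m → arm 2.64 m, τ = 87.6 × 2.64 = 231.3 N·m clockwise.
Net load moment about support A = 1412 N·m clockwise.
Reaction R at support B is upward at 3.82 m, arm 3.82 m → moment R × 3.82 counterclockwise.
Στ = 0 ⇒ R × 3.82 = 1412 ⇒ R = 370 N.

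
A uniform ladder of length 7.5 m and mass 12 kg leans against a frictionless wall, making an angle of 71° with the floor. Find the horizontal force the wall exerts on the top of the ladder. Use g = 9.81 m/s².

About the foot of the ladder:
Ladder weight 12×9.81 = 117.7 N acts at 3.75 m along the ladder; its horizontal arm is 3.75·cos71° = 1.221 m → τ = 143.7 N·m clockwise.
Wall normal N acts horizontally at the top; its moment arm is the height L sinθ = 7.5·sin71° = 7.091 m, counterclockwise.
For rotational equilibrium, N × 7.091 = 143.7, so N = 20.3 N.

N_wall ≈ 20.3 N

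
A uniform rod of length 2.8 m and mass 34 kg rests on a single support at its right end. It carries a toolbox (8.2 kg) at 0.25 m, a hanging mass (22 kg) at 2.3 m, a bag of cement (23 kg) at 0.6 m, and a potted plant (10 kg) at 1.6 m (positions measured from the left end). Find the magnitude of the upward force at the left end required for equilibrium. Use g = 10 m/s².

About the right end:
Beam weight: 34 × 10 = 340 N down at 1.4 m → arm 1.4 m, τ = 340 × 1.4 = 476 N·m counterclockwise.
Toolbox: 8.2 × 10 = 82 N down at 0.25 m → arm 2.55 m, τ = 82 × 2.55 = 209.1 N·m counterclockwise.
Hanging mass: 22 × 10 = 220 N down at 2.3 m → arm 0.5 m, τ = 220 × 0.5 = 110 N·m counterclockwise.
Bag of cement: 23 × 10 = 230 N down at 0.6 m → arm 2.2 m, τ = 230 × 2.2 = 506 N·m counterclockwise.
Potted plant: 10 × 10 = 100 N down at 1.6 m → arm 1.2 m, τ = 100 × 1.2 = 120 N·m counterclockwise.
Net moment of the loads = 1421 N·m counterclockwise.
The upward force F acts at the left end, arm 2.8 m, giving F × 2.8 clockwise.
Στ = 0 ⇒ F × 2.8 = 1421 ⇒ F = 1421 / 2.8 = 508 N.

F ≈ 508 N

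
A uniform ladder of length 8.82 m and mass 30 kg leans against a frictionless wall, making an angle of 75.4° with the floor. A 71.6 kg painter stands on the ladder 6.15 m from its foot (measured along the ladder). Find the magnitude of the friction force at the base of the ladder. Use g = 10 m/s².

f ≈ 169 N

Taking torques about the foot of the ladder:
Ladder weight 30×10 = 300 N acts at 4.41 m along the ladder; its horizontal arm is 4.41·cos75.4° = 1.112 m → τ = 333.6 N·m clockwise.
Painter: 71.6×10 = 716 N at 6.15 m → arm 1.55 m → τ = 1110 N·m clockwise.
Wall normal N acts horizontally at the top; its moment arm is the height L sinθ = 8.82·sin75.4° = 8.535 m, counterclockwise.
Setting net torque to zero: N × 8.535 = 1444 → N = 169 N.
ΣFx = 0: friction at the foot balances the wall's push, so f = N_wall = 169 N.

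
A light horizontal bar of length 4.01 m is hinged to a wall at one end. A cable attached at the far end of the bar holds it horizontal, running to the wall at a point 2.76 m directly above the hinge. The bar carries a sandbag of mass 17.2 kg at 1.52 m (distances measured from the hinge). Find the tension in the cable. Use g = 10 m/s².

Choose the hinge as the axis so the unknown hinge reaction has zero arm there.
Sandbag: 17.2 × 10 = 172 N down at 1.52 m → arm 1.52 m, τ = 172 × 1.52 = 261.4 N·m clockwise.
Total clockwise load moment = 261.4 N·m.
The cable tension T acts at 4.01 m; only its component perpendicular to the bar, T sinθ, produces torque. sinθ = h/√(h²+d²) = 2.76/√(2.76²+4.01²) = 0.567.
Setting net torque to zero: T × 4.01 × 0.567 = 261.4 → T = 261.4 / 2.274 = 115 N.

T ≈ 115 N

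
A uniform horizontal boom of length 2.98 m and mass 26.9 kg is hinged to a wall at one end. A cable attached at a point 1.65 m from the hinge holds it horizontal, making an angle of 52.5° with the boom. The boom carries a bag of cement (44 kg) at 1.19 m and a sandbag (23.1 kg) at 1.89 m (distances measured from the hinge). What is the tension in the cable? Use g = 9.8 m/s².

T ≈ 1020 N

About the hinge:
Beam weight: 26.9 × 9.8 = 263.6 N down at 1.49 m → arm 1.49 m, τ = 263.6 × 1.49 = 392.8 N·m clockwise.
Bag of cement: 44 × 9.8 = 431.2 N down at 1.19 m → arm 1.19 m, τ = 431.2 × 1.19 = 513.1 N·m clockwise.
Sandbag: 23.1 × 9.8 = 226.4 N down at 1.89 m → arm 1.89 m, τ = 226.4 × 1.89 = 427.9 N·m clockwise.
Total clockwise load moment = 1334 N·m.
The cable tension T acts at 1.65 m; only its component perpendicular to the boom, T sinθ, produces torque. sin 52.5° = 0.7934.
Balancing moments: T × 1.65 × 0.7934 = 1334, giving T = 1334 / 1.309 = 1020 N.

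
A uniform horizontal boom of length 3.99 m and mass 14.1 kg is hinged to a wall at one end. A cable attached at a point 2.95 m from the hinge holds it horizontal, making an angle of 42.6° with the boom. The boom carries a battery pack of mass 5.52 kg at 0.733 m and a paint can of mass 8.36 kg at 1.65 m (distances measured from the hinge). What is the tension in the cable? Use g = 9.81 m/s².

T ≈ 226 N

Taking torques about the hinge:
Beam weight: 14.1 × 9.81 = 138.3 N down at 1.995 m → arm 1.995 m, τ = 138.3 × 1.995 = 275.9 N·m clockwise.
Battery pack: 5.52 × 9.81 = 54.15 N down at 0.733 m → arm 0.733 m, τ = 54.15 × 0.733 = 39.69 N·m clockwise.
Paint can: 8.36 × 9.81 = 82.01 N down at 1.65 m → arm 1.65 m, τ = 82.01 × 1.65 = 135.3 N·m clockwise.
Total clockwise load moment = 450.9 N·m.
The cable tension T acts at 2.95 m; only its component perpendicular to the boom, T sinθ, produces torque. sin 42.6° = 0.6769.
Στ = 0 ⇒ T × 2.95 × 0.6769 = 450.9 ⇒ T = 450.9 / 1.997 = 226 N.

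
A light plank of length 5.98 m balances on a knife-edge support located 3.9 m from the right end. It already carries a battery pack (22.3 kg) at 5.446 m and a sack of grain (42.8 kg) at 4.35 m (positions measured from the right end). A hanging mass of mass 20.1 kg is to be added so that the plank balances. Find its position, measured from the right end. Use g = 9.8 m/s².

Take moments about the knife-edge support (at 3.9 m from the right end).
Battery pack: 22.3 × 9.8 = 218.5 N down at 5.446 m → arm 1.546 m, τ = 218.5 × 1.546 = 337.8 N·m counterclockwise.
Sack of grain: 42.8 × 9.8 = 419.4 N down at 4.35 m → arm 0.45 m, τ = 419.4 × 0.45 = 188.7 N·m counterclockwise.
Net moment of existing loads = 526.5 N·m counterclockwise.
The hanging mass weighs 20.1 × 9.8 = 197 N and must supply an equal clockwise moment, so its lever arm about the knife-edge support is 526.5 / 197 = 2.67 m.
That puts it at 3.9 − 2.67 = 1.23 m from the right end.

x ≈ 1.23 m from the right end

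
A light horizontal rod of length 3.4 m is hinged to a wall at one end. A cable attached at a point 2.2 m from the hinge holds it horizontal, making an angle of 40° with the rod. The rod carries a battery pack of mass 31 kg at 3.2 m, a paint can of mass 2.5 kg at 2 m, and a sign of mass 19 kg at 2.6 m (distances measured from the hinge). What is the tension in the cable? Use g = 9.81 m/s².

T ≈ 1070 N

Taking torques about the hinge:
Battery pack: 31 × 9.81 = 304.1 N down at 3.2 m → arm 3.2 m, τ = 304.1 × 3.2 = 973.1 N·m clockwise.
Paint can: 2.5 × 9.81 = 24.53 N down at 2 m → arm 2 m, τ = 24.53 × 2 = 49.06 N·m clockwise.
Sign: 19 × 9.81 = 186.4 N down at 2.6 m → arm 2.6 m, τ = 186.4 × 2.6 = 484.6 N·m clockwise.
Total clockwise load moment = 1507 N·m.
The cable tension T acts at 2.2 m; only its component perpendicular to the rod, T sinθ, produces torque. sin 40° = 0.6428.
Στ = 0 ⇒ T × 2.2 × 0.6428 = 1507 ⇒ T = 1507 / 1.414 = 1070 N.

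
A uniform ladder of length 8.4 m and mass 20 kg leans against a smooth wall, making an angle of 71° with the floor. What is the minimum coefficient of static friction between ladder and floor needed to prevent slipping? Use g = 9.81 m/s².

μ_min ≈ 0.172

Choose the foot of the ladder as the axis so the floor normal and friction both act there and drop out.
Ladder weight 20×9.81 = 196.2 N acts at 4.2 m along the ladder; its horizontal arm is 4.2·cos71° = 1.367 m → τ = 268.2 N·m clockwise.
Wall normal N acts horizontally at the top; its moment arm is the height L sinθ = 8.4·sin71° = 7.942 m, counterclockwise.
For rotational equilibrium, N × 7.942 = 268.2, so N = 33.77 N.
ΣFx = 0 ⇒ f = N_wall = 33.77 N. ΣFy = 0 ⇒ N_floor = 196.2 N.
μ_min = f / N_floor = 33.77 / 196.2 = 0.172.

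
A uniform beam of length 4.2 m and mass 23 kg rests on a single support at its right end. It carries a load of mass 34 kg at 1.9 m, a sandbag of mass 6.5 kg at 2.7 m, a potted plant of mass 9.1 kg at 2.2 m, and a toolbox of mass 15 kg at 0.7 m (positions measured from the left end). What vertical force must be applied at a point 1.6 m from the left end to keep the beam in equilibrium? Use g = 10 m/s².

About the right end:
Beam weight: 23 × 10 = 230 N down at 2.1 m → arm 2.1 m, τ = 230 × 2.1 = 483 N·m counterclockwise.
Load: 34 × 10 = 340 N down at 1.9 m → arm 2.3 m, τ = 340 × 2.3 = 782 N·m counterclockwise.
Sandbag: 6.5 × 10 = 65 N down at 2.7 m → arm 1.5 m, τ = 65 × 1.5 = 97.5 N·m counterclockwise.
Potted plant: 9.1 × 10 = 91 N down at 2.2 m → arm 2 m, τ = 91 × 2 = 182 N·m counterclockwise.
Toolbox: 15 × 10 = 150 N down at 0.7 m → arm 3.5 m, τ = 150 × 3.5 = 525 N·m counterclockwise.
Net moment of the loads = 2070 N·m counterclockwise.
The upward force F acts at a point 1.6 m from the left end, arm 2.6 m, giving F × 2.6 clockwise.
For rotational equilibrium, F × 2.6 = 2070, so F = 2070 / 2.6 = 796 N.

F ≈ 796 N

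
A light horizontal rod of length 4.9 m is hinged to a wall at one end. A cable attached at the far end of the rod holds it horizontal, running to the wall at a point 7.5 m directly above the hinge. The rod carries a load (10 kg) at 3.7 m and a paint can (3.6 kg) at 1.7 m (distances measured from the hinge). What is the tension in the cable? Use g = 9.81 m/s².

T ≈ 103 N

Sum moments about the hinge (the unknown hinge reaction has zero arm there).
Load: 10 × 9.81 = 98.1 N down at 3.7 m → arm 3.7 m, τ = 98.1 × 3.7 = 363 N·m clockwise.
Paint can: 3.6 × 9.81 = 35.32 N down at 1.7 m → arm 1.7 m, τ = 35.32 × 1.7 = 60.04 N·m clockwise.
Total clockwise load moment = 423 N·m.
The cable tension T acts at 4.9 m; only its component perpendicular to the rod, T sinθ, produces torque. sinθ = h/√(h²+d²) = 7.5/√(7.5²+4.9²) = 0.8372.
For rotational equilibrium, T × 4.9 × 0.8372 = 423, so T = 423 / 4.102 = 103 N.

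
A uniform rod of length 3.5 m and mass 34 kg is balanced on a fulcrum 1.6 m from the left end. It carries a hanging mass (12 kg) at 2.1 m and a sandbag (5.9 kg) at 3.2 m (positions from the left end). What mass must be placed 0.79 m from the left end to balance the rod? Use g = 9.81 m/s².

m ≈ 25.4 kg

Taking torques about the fulcrum (at 1.6 m from the left end):
Beam weight: 34 × 9.81 = 333.5 N down at 1.75 m → arm 0.15 m, τ = 333.5 × 0.15 = 50.02 N·m clockwise.
Hanging mass: 12 × 9.81 = 117.7 N down at 2.1 m → arm 0.5 m, τ = 117.7 × 0.5 = 58.85 N·m clockwise.
Sandbag: 5.9 × 9.81 = 57.88 N down at 3.2 m → arm 1.6 m, τ = 57.88 × 1.6 = 92.61 N·m clockwise.
Net moment of known loads = 201.5 N·m clockwise.
An unknown mass m at 0.79 m has arm 0.81 m; its moment is m·g·0.81 counterclockwise.
Στ = 0 ⇒ m × 9.81 × 0.81 = 201.5 ⇒ m = 201.5 / (9.81 × 0.81) = 25.4 kg.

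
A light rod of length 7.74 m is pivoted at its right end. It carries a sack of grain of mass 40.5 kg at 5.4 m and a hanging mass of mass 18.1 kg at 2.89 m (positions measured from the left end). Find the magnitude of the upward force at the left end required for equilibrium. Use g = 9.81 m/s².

F ≈ 231 N

Take moments about the right end.
Sack of grain: 40.5 × 9.81 = 397.3 N down at 5.4 m → arm 2.34 m, τ = 397.3 × 2.34 = 929.7 N·m counterclockwise.
Hanging mass: 18.1 × 9.81 = 177.6 N down at 2.89 m → arm 4.85 m, τ = 177.6 × 4.85 = 861.4 N·m counterclockwise.
Net moment of the loads = 1791 N·m counterclockwise.
The upward force F acts at the left end, arm 7.74 m, giving F × 7.74 clockwise.
Setting net torque to zero: F × 7.74 = 1791 → F = 1791 / 7.74 = 231 N.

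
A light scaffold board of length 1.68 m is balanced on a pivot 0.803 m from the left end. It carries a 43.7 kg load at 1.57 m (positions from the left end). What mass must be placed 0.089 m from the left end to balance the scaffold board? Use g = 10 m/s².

m ≈ 46.9 kg

Take moments about the pivot (at 0.803 m from the left end).
Load: 43.7 × 10 = 437 N down at 1.57 m → arm 0.767 m, τ = 437 × 0.767 = 335.2 N·m clockwise.
Net moment of known loads = 335.2 N·m clockwise.
An unknown mass m at 0.089 m has arm 0.714 m; its moment is m·g·0.714 counterclockwise.
Balancing moments: m × 10 × 0.714 = 335.2, giving m = 335.2 / (10 × 0.714) = 46.9 kg.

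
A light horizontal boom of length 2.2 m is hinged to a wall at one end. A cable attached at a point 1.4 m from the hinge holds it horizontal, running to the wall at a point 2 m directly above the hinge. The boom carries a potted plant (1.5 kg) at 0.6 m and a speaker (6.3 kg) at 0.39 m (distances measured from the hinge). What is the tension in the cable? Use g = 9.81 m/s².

T ≈ 28.7 N

Sum moments about the hinge (the unknown hinge reaction has zero arm there).
Potted plant: 1.5 × 9.81 = 14.71 N down at 0.6 m → arm 0.6 m, τ = 14.71 × 0.6 = 8.826 N·m clockwise.
Speaker: 6.3 × 9.81 = 61.8 N down at 0.39 m → arm 0.39 m, τ = 61.8 × 0.39 = 24.1 N·m clockwise.
Total clockwise load moment = 32.93 N·m.
The cable tension T acts at 1.4 m; only its component perpendicular to the boom, T sinθ, produces torque. sinθ = h/√(h²+d²) = 2/√(2²+1.4²) = 0.8192.
Στ = 0 ⇒ T × 1.4 × 0.8192 = 32.93 ⇒ T = 32.93 / 1.147 = 28.7 N.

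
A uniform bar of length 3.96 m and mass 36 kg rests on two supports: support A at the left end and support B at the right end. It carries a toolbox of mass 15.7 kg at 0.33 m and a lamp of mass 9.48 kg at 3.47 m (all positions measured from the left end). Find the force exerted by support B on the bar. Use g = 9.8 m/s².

R_B ≈ 271 N

Taking torques about support A:
Beam weight: 36 × 9.8 = 352.8 N down at 1.98 m → arm 1.98 m, τ = 352.8 × 1.98 = 698.5 N·m clockwise.
Toolbox: 15.7 × 9.8 = 153.9 N down at 0.33 m → arm 0.33 m, τ = 153.9 × 0.33 = 50.79 N·m clockwise.
Lamp: 9.48 × 9.8 = 92.9 N down at 3.47 m → arm 3.47 m, τ = 92.9 × 3.47 = 322.4 N·m clockwise.
Net load moment about support A = 1072 N·m clockwise.
Reaction R at support B is upward at 3.96 m, arm 3.96 m → moment R × 3.96 counterclockwise.
Setting net torque to zero: R × 3.96 = 1072 → R = 271 N.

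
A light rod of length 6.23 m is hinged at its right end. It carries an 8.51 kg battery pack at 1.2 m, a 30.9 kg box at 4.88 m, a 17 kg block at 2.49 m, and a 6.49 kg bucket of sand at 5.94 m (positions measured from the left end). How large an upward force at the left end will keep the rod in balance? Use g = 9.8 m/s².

F ≈ 236 N

Choose the right end as the axis so the unknown pivot reaction has zero arm there.
Battery pack: 8.51 × 9.8 = 83.4 N down at 1.2 m → arm 5.03 m, τ = 83.4 × 5.03 = 419.5 N·m counterclockwise.
Box: 30.9 × 9.8 = 302.8 N down at 4.88 m → arm 1.35 m, τ = 302.8 × 1.35 = 408.8 N·m counterclockwise.
Block: 17 × 9.8 = 166.6 N down at 2.49 m → arm 3.74 m, τ = 166.6 × 3.74 = 623.1 N·m counterclockwise.
Bucket of sand: 6.49 × 9.8 = 63.6 N down at 5.94 m → arm 0.29 m, τ = 63.6 × 0.29 = 18.44 N·m counterclockwise.
Net moment of the loads = 1470 N·m counterclockwise.
The upward force F acts at the left end, arm 6.23 m, giving F × 6.23 clockwise.
Στ = 0 ⇒ F × 6.23 = 1470 ⇒ F = 1470 / 6.23 = 236 N.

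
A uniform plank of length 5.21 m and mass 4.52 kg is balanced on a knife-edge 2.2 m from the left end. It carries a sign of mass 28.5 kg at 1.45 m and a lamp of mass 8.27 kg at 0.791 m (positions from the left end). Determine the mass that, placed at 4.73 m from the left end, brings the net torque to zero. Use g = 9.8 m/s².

m ≈ 12.3 kg

About the knife-edge (at 2.2 m from the left end):
Beam weight: 4.52 × 9.8 = 44.3 N down at 2.605 m → arm 0.405 m, τ = 44.3 × 0.405 = 17.94 N·m clockwise.
Sign: 28.5 × 9.8 = 279.3 N down at 1.45 m → arm 0.75 m, τ = 279.3 × 0.75 = 209.5 N·m counterclockwise.
Lamp: 8.27 × 9.8 = 81.05 N down at 0.791 m → arm 1.409 m, τ = 81.05 × 1.409 = 114.2 N·m counterclockwise.
Net moment of known loads = 305.8 N·m counterclockwise.
An unknown mass m at 4.73 m has arm 2.53 m; its moment is m·g·2.53 clockwise.
Στ = 0 ⇒ m × 9.8 × 2.53 = 305.8 ⇒ m = 305.8 / (9.8 × 2.53) = 12.3 kg.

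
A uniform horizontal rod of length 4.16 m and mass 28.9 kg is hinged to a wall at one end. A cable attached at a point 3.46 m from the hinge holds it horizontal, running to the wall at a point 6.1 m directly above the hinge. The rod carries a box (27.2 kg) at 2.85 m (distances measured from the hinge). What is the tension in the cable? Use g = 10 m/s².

T ≈ 457 N

Sum moments about the hinge (the unknown hinge reaction has zero arm there).
Beam weight: 28.9 × 10 = 289 N down at 2.08 m → arm 2.08 m, τ = 289 × 2.08 = 601.1 N·m clockwise.
Box: 27.2 × 10 = 272 N down at 2.85 m → arm 2.85 m, τ = 272 × 2.85 = 775.2 N·m clockwise.
Total clockwise load moment = 1376 N·m.
The cable tension T acts at 3.46 m; only its component perpendicular to the rod, T sinθ, produces torque. sinθ = h/√(h²+d²) = 6.1/√(6.1²+3.46²) = 0.8698.
Στ = 0 ⇒ T × 3.46 × 0.8698 = 1376 ⇒ T = 1376 / 3.01 = 457 N.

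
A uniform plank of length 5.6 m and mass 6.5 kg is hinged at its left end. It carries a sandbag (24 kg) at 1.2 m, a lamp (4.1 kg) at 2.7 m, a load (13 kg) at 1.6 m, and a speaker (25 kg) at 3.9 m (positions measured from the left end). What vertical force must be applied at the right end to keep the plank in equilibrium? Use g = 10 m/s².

Take moments about the left end.
Beam weight: 6.5 × 10 = 65 N down at 2.8 m → arm 2.8 m, τ = 65 × 2.8 = 182 N·m clockwise.
Sandbag: 24 × 10 = 240 N down at 1.2 m → arm 1.2 m, τ = 240 × 1.2 = 288 N·m clockwise.
Lamp: 4.1 × 10 = 41 N down at 2.7 m → arm 2.7 m, τ = 41 × 2.7 = 110.7 N·m clockwise.
Load: 13 × 10 = 130 N down at 1.6 m → arm 1.6 m, τ = 130 × 1.6 = 208 N·m clockwise.
Speaker: 25 × 10 = 250 N down at 3.9 m → arm 3.9 m, τ = 250 × 3.9 = 975 N·m clockwise.
Net moment of the loads = 1764 N·m clockwise.
The upward force F acts at the right end, arm 5.6 m, giving F × 5.6 counterclockwise.
For rotational equilibrium, F × 5.6 = 1764, so F = 1764 / 5.6 = 315 N.

F ≈ 315 N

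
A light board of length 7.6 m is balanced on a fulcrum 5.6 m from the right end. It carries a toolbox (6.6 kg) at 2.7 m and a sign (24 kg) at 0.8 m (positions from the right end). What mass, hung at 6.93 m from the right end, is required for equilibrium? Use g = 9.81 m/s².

Sum moments about the fulcrum (at 5.6 m from the right end) (the support reaction has zero arm there).
Toolbox: 6.6 × 9.81 = 64.75 N down at 2.7 m → arm 2.9 m, τ = 64.75 × 2.9 = 187.8 N·m clockwise.
Sign: 24 × 9.81 = 235.4 N down at 0.8 m → arm 4.8 m, τ = 235.4 × 4.8 = 1130 N·m clockwise.
Net moment of known loads = 1318 N·m clockwise.
An unknown mass m at 6.93 m has arm 1.33 m; its moment is m·g·1.33 counterclockwise.
Balancing moments: m × 9.81 × 1.33 = 1318, giving m = 1318 / (9.81 × 1.33) = 101 kg.

m ≈ 101 kg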